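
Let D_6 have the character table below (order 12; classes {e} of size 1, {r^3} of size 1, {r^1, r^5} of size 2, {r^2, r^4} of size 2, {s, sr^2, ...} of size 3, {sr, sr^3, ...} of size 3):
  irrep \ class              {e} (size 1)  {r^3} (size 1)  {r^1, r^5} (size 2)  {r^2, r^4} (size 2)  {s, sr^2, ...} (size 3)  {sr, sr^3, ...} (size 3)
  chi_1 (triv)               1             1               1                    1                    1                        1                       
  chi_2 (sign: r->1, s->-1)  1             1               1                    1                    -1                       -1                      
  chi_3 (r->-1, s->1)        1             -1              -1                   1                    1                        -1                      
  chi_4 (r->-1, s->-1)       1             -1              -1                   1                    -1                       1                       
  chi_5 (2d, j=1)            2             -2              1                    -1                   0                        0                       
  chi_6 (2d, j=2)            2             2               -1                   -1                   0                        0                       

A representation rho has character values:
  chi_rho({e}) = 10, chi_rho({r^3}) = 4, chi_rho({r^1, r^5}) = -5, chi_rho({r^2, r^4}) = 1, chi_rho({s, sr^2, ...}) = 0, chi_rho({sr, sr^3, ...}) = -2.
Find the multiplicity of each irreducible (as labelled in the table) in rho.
Multiplicities: chi_1: 0, chi_2: 1, chi_3: 2, chi_4: 1, chi_5: 0, chi_6: 3.

Explanation: Use <chi_rho, chi> = (1/|G|) sum_C |C| * chi_rho(C) * conj(chi(C)) with |G| = 12 for each irreducible chi in the table:
  <chi_rho, chi_1> = (1/12)[1*(10)*conj(1) + 1*(4)*conj(1) + 2*(-5)*conj(1) + 2*(1)*conj(1) + 3*(0)*conj(1) + 3*(-2)*conj(1)]
      = (1/12)[(10) + (4) + (-10) + (2) + (0) + (-6)] = 0/12 = 0
  <chi_rho, chi_2> = (1/12)[1*(10)*conj(1) + 1*(4)*conj(1) + 2*(-5)*conj(1) + 2*(1)*conj(1) + 3*(0)*conj(-1) + 3*(-2)*conj(-1)]
      = (1/12)[(10) + (4) + (-10) + (2) + (0) + (6)] = 12/12 = 1
  <chi_rho, chi_3> = (1/12)[1*(10)*conj(1) + 1*(4)*conj(-1) + 2*(-5)*conj(-1) + 2*(1)*conj(1) + 3*(0)*conj(1) + 3*(-2)*conj(-1)]
      = (1/12)[(10) + (-4) + (10) + (2) + (0) + (6)] = 24/12 = 2
  <chi_rho, chi_4> = (1/12)[1*(10)*conj(1) + 1*(4)*conj(-1) + 2*(-5)*conj(-1) + 2*(1)*conj(1) + 3*(0)*conj(-1) + 3*(-2)*conj(1)]
      = (1/12)[(10) + (-4) + (10) + (2) + (0) + (-6)] = 12/12 = 1
  <chi_rho, chi_5> = (1/12)[1*(10)*conj(2) + 1*(4)*conj(-2) + 2*(-5)*conj(1) + 2*(1)*conj(-1) + 3*(0)*conj(0) + 3*(-2)*conj(0)]
      = (1/12)[(20) + (-8) + (-10) + (-2) + (0) + (0)] = 0/12 = 0
  <chi_rho, chi_6> = (1/12)[1*(10)*conj(2) + 1*(4)*conj(2) + 2*(-5)*conj(-1) + 2*(1)*conj(-1) + 3*(0)*conj(0) + 3*(-2)*conj(0)]
      = (1/12)[(20) + (8) + (10) + (-2) + (0) + (0)] = 36/12 = 3
Dimension check: dim(rho) = sum (mult * dim) = 0*1 + 1*1 + 2*1 + 1*1 + 0*2 + 3*2 = 10 = chi_rho(e) = 10.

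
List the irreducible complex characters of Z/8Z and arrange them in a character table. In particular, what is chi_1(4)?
Character table of Z/8Z (irreps indexed chi_0,...,chi_7 with chi_k(m) = zeta_8^(k*m), zeta_8 = exp(2*pi*i/8)):
  irrep \ class  {0} (size 1)  {1} (size 1)    {2} (size 1)  {3} (size 1)    {4} (size 1)  {5} (size 1)    {6} (size 1)  {7} (size 1)  
  chi_0          1             1               1             1               1             1               1             1             
  chi_1          1             exp(I*pi/4)     I             exp(3*I*pi/4)   -1            exp(-3*I*pi/4)  -I            exp(-I*pi/4)  
  chi_2          1             I               -1            -I              1             I               -1            -I            
  chi_3          1             exp(3*I*pi/4)   -I            exp(I*pi/4)     -1            exp(-I*pi/4)    I             exp(-3*I*pi/4)
  chi_4          1             -1              1             -1              1             -1              1             -1            
  chi_5          1             exp(-3*I*pi/4)  I             exp(-I*pi/4)    -1            exp(I*pi/4)     -I            exp(3*I*pi/4) 
  chi_6          1             -I              -1            I               1             -I              -1            I             
  chi_7          1             exp(-I*pi/4)    -I            exp(-3*I*pi/4)  -1            exp(3*I*pi/4)   I             exp(I*pi/4)   

Spot check: chi_1(4) = zeta_8^(1*4) = zeta_8^4 = -1.

Proof sketch: Z/8Z is abelian, so all 8 irreducible complex representations are 1-dimensional. They are given by chi_k(m) = zeta_8^(k*m) for k = 0,...,7. Row orthogonality: sum_m chi_k(m) conj(chi_l(m)) = 8 * [k = l].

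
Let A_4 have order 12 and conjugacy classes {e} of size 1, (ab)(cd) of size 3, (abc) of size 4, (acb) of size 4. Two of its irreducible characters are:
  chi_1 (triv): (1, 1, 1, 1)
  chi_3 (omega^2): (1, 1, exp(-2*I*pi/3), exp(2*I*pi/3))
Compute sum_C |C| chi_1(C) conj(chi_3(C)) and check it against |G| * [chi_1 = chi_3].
Sum = 0; so <chi_1, chi_3> = 0 (distinct irreducibles are orthogonal).

Details: Compute term by term over conjugacy classes (|C| * chi_1(C) * conj(chi_3(C))):
  1*(1)*conj(1) + 3*(1)*conj(1) + 4*(1)*conj(exp(-2*I*pi/3)) + 4*(1)*conj(exp(2*I*pi/3))
  = (1) + (3) + (4*exp(2*I*pi/3)) + (4*exp(-2*I*pi/3))
  = 0.
(Exp terms are combined using exp(i*s)*conj(exp(i*t)) = exp(i*(s-t)), and sums of them are collapsed using the identity that for every m > 1 the m distinct m-th roots of unity sum to 0, e.g. 1 + exp(2*I*pi/3) + exp(-2*I*pi/3) = 0.)
Dividing by |G| = 12 gives 0/12 = 0, matching the row-orthogonality relation <chi_1, chi_3> = [chi_1 = chi_3].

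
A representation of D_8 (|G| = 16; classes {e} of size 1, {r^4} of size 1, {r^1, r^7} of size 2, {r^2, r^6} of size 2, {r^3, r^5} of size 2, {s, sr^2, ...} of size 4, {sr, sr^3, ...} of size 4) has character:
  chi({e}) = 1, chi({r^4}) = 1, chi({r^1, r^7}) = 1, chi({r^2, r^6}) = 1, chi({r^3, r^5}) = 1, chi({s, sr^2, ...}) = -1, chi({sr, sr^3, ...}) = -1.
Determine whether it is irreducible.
Irreducible: <chi, chi> = 1.

Argument: <chi, chi> = (1/|G|) sum_C |C| * |chi(C)|^2 = (1/16)[1*|1|^2 + 1*|1|^2 + 2*|1|^2 + 2*|1|^2 + 2*|1|^2 + 4*|-1|^2 + 4*|-1|^2]
  = (1/16)[(1) + (1) + (2) + (2) + (2) + (4) + (4)] = 16/16 = 1.
A character is irreducible iff <chi, chi> = 1, so this representation is irreducible.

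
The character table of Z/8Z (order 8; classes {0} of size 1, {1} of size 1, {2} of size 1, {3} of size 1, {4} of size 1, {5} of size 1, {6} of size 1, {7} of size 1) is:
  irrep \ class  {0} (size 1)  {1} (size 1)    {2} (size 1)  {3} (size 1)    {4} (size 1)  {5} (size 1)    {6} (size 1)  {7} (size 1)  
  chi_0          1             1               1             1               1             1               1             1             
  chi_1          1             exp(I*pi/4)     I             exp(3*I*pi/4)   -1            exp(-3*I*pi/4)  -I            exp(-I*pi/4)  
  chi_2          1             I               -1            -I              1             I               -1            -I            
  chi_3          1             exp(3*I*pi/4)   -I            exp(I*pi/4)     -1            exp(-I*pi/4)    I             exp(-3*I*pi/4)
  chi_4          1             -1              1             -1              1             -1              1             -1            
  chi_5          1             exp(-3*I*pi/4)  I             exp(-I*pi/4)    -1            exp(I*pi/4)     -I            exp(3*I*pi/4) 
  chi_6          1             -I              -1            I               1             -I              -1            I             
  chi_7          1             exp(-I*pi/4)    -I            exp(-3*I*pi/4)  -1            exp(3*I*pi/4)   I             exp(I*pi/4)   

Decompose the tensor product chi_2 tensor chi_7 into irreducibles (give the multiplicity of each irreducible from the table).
chi_2 tensor chi_7 = chi_1 (all other irreducibles have multiplicity 0).

Working: The character of a tensor product is the pointwise product (chi_2 * chi_7)(C) = chi_2(C) * chi_7(C):
  {0}: (1)*(1), {1}: (I)*(exp(-I*pi/4)), {2}: (-1)*(-I), {3}: (-I)*(exp(-3*I*pi/4)), {4}: (1)*(-1), {5}: (I)*(exp(3*I*pi/4)), {6}: (-1)*(I), {7}: (-I)*(exp(I*pi/4))
so (chi_2 * chi_7) takes values
  {0} -> 1, {1} -> exp(I*pi/4), {2} -> I, {3} -> -exp(-I*pi/4), {4} -> -1, {5} -> exp(-3*I*pi/4), {6} -> -I, {7} -> -exp(3*I*pi/4).
Now take the inner product of this character with each irreducible chi from the table, <chi_2*chi_7, chi> = (1/8) sum_C |C| (chi_2*chi_7)(C) conj(chi(C)):
  <chi_2*chi_7, chi_0> = (1/8)[1*(1)*conj(1) + 1*(exp(I*pi/4))*conj(1) + 1*(I)*conj(1) + 1*(-exp(-I*pi/4))*conj(1) + 1*(-1)*conj(1) + 1*(exp(-3*I*pi/4))*conj(1) + 1*(-I)*conj(1) + 1*(-exp(3*I*pi/4))*conj(1)]
      = (1/8)[(1) + (exp(I*pi/4)) + (I) + (-exp(-I*pi/4)) + (-1) + (exp(-3*I*pi/4)) + (-I) + (-exp(3*I*pi/4))] = 0/8 = 0
  <chi_2*chi_7, chi_1> = (1/8)[1*(1)*conj(1) + 1*(exp(I*pi/4))*conj(exp(I*pi/4)) + 1*(I)*conj(I) + 1*(-exp(-I*pi/4))*conj(exp(3*I*pi/4)) + 1*(-1)*conj(-1) + 1*(exp(-3*I*pi/4))*conj(exp(-3*I*pi/4)) + 1*(-I)*conj(-I) + 1*(-exp(3*I*pi/4))*conj(exp(-I*pi/4))]
      = (1/8)[(1) + (1) + (1) + (1) + (1) + (1) + (1) + (1)] = 8/8 = 1
  <chi_2*chi_7, chi_2> = (1/8)[1*(1)*conj(1) + 1*(exp(I*pi/4))*conj(I) + 1*(I)*conj(-1) + 1*(-exp(-I*pi/4))*conj(-I) + 1*(-1)*conj(1) + 1*(exp(-3*I*pi/4))*conj(I) + 1*(-I)*conj(-1) + 1*(-exp(3*I*pi/4))*conj(-I)]
      = (1/8)[(1) + (-exp(3*I*pi/4)) + (-I) + (-exp(I*pi/4)) + (-1) + (-exp(-I*pi/4)) + (I) + (-exp(-3*I*pi/4))] = 0/8 = 0
  <chi_2*chi_7, chi_3> = (1/8)[1*(1)*conj(1) + 1*(exp(I*pi/4))*conj(exp(3*I*pi/4)) + 1*(I)*conj(-I) + 1*(-exp(-I*pi/4))*conj(exp(I*pi/4)) + 1*(-1)*conj(-1) + 1*(exp(-3*I*pi/4))*conj(exp(-I*pi/4)) + 1*(-I)*conj(I) + 1*(-exp(3*I*pi/4))*conj(exp(-3*I*pi/4))]
      = (1/8)[(1) + (-I) + (-1) + (I) + (1) + (-I) + (-1) + (I)] = 0/8 = 0
  <chi_2*chi_7, chi_4> = (1/8)[1*(1)*conj(1) + 1*(exp(I*pi/4))*conj(-1) + 1*(I)*conj(1) + 1*(-exp(-I*pi/4))*conj(-1) + 1*(-1)*conj(1) + 1*(exp(-3*I*pi/4))*conj(-1) + 1*(-I)*conj(1) + 1*(-exp(3*I*pi/4))*conj(-1)]
      = (1/8)[(1) + (-exp(I*pi/4)) + (I) + (exp(-I*pi/4)) + (-1) + (-exp(-3*I*pi/4)) + (-I) + (exp(3*I*pi/4))] = 0/8 = 0
  <chi_2*chi_7, chi_5> = (1/8)[1*(1)*conj(1) + 1*(exp(I*pi/4))*conj(exp(-3*I*pi/4)) + 1*(I)*conj(I) + 1*(-exp(-I*pi/4))*conj(exp(-I*pi/4)) + 1*(-1)*conj(-1) + 1*(exp(-3*I*pi/4))*conj(exp(I*pi/4)) + 1*(-I)*conj(-I) + 1*(-exp(3*I*pi/4))*conj(exp(3*I*pi/4))]
      = (1/8)[(1) + (-1) + (1) + (-1) + (1) + (-1) + (1) + (-1)] = 0/8 = 0
  <chi_2*chi_7, chi_6> = (1/8)[1*(1)*conj(1) + 1*(exp(I*pi/4))*conj(-I) + 1*(I)*conj(-1) + 1*(-exp(-I*pi/4))*conj(I) + 1*(-1)*conj(1) + 1*(exp(-3*I*pi/4))*conj(-I) + 1*(-I)*conj(-1) + 1*(-exp(3*I*pi/4))*conj(I)]
      = (1/8)[(1) + (exp(3*I*pi/4)) + (-I) + (exp(I*pi/4)) + (-1) + (exp(-I*pi/4)) + (I) + (exp(-3*I*pi/4))] = 0/8 = 0
  <chi_2*chi_7, chi_7> = (1/8)[1*(1)*conj(1) + 1*(exp(I*pi/4))*conj(exp(-I*pi/4)) + 1*(I)*conj(-I) + 1*(-exp(-I*pi/4))*conj(exp(-3*I*pi/4)) + 1*(-1)*conj(-1) + 1*(exp(-3*I*pi/4))*conj(exp(3*I*pi/4)) + 1*(-I)*conj(I) + 1*(-exp(3*I*pi/4))*conj(exp(I*pi/4))]
      = (1/8)[(1) + (I) + (-1) + (-I) + (1) + (I) + (-1) + (-I)] = 0/8 = 0
(Exp terms are combined using exp(i*s)*conj(exp(i*t)) = exp(i*(s-t)), and sums of them are collapsed using the identity that for every m > 1 the m distinct m-th roots of unity sum to 0, e.g. 1 + exp(2*I*pi/3) + exp(-2*I*pi/3) = 0.)
Hence the multiplicities are chi_1: 1. Dimension check: dim(chi_2)*dim(chi_7) = 1*1 = 1 and sum (mult * dim) = 1*1 = 1.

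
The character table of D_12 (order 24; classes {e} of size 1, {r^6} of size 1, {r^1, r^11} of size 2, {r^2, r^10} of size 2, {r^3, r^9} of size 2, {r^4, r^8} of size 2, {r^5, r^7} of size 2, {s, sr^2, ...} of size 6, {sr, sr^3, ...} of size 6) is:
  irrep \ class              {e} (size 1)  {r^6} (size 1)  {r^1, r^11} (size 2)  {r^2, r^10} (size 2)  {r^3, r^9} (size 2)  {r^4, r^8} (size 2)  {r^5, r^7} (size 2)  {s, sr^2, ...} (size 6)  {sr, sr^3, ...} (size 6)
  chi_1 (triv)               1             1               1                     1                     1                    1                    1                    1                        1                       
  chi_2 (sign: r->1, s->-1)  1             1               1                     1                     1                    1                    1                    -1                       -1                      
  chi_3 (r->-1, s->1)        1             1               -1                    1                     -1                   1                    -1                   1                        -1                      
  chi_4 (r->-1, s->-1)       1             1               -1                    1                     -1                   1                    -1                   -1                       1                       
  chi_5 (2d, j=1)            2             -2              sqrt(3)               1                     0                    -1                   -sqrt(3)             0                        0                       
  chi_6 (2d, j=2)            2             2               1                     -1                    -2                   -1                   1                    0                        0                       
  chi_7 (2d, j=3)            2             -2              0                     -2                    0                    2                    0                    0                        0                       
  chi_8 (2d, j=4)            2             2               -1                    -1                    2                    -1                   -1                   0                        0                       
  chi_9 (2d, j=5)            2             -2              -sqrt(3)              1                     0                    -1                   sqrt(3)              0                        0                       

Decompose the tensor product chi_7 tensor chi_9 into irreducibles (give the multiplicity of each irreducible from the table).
chi_7 tensor chi_9 = chi_6 + chi_8 (all other irreducibles have multiplicity 0).

Working: The character of a tensor product is the pointwise product (chi_7 * chi_9)(C) = chi_7(C) * chi_9(C):
  {e}: (2)*(2), {r^6}: (-2)*(-2), {r^1, r^11}: (0)*(-sqrt(3)), {r^2, r^10}: (-2)*(1), {r^3, r^9}: (0)*(0), {r^4, r^8}: (2)*(-1), {r^5, r^7}: (0)*(sqrt(3)), {s, sr^2, ...}: (0)*(0), {sr, sr^3, ...}: (0)*(0)
so (chi_7 * chi_9) takes values
  {e} -> 4, {r^6} -> 4, {r^1, r^11} -> 0, {r^2, r^10} -> -2, {r^3, r^9} -> 0, {r^4, r^8} -> -2, {r^5, r^7} -> 0, {s, sr^2, ...} -> 0, {sr, sr^3, ...} -> 0.
Now take the inner product of this character with each irreducible chi from the table, <chi_7*chi_9, chi> = (1/24) sum_C |C| (chi_7*chi_9)(C) conj(chi(C)):
  <chi_7*chi_9, chi_1> = (1/24)[1*(4)*conj(1) + 1*(4)*conj(1) + 2*(0)*conj(1) + 2*(-2)*conj(1) + 2*(0)*conj(1) + 2*(-2)*conj(1) + 2*(0)*conj(1) + 6*(0)*conj(1) + 6*(0)*conj(1)]
      = (1/24)[(4) + (4) + (0) + (-4) + (0) + (-4) + (0) + (0) + (0)] = 0/24 = 0
  <chi_7*chi_9, chi_2> = (1/24)[1*(4)*conj(1) + 1*(4)*conj(1) + 2*(0)*conj(1) + 2*(-2)*conj(1) + 2*(0)*conj(1) + 2*(-2)*conj(1) + 2*(0)*conj(1) + 6*(0)*conj(-1) + 6*(0)*conj(-1)]
      = (1/24)[(4) + (4) + (0) + (-4) + (0) + (-4) + (0) + (0) + (0)] = 0/24 = 0
  <chi_7*chi_9, chi_3> = (1/24)[1*(4)*conj(1) + 1*(4)*conj(1) + 2*(0)*conj(-1) + 2*(-2)*conj(1) + 2*(0)*conj(-1) + 2*(-2)*conj(1) + 2*(0)*conj(-1) + 6*(0)*conj(1) + 6*(0)*conj(-1)]
      = (1/24)[(4) + (4) + (0) + (-4) + (0) + (-4) + (0) + (0) + (0)] = 0/24 = 0
  <chi_7*chi_9, chi_4> = (1/24)[1*(4)*conj(1) + 1*(4)*conj(1) + 2*(0)*conj(-1) + 2*(-2)*conj(1) + 2*(0)*conj(-1) + 2*(-2)*conj(1) + 2*(0)*conj(-1) + 6*(0)*conj(-1) + 6*(0)*conj(1)]
      = (1/24)[(4) + (4) + (0) + (-4) + (0) + (-4) + (0) + (0) + (0)] = 0/24 = 0
  <chi_7*chi_9, chi_5> = (1/24)[1*(4)*conj(2) + 1*(4)*conj(-2) + 2*(0)*conj(sqrt(3)) + 2*(-2)*conj(1) + 2*(0)*conj(0) + 2*(-2)*conj(-1) + 2*(0)*conj(-sqrt(3)) + 6*(0)*conj(0) + 6*(0)*conj(0)]
      = (1/24)[(8) + (-8) + (0) + (-4) + (0) + (4) + (0) + (0) + (0)] = 0/24 = 0
  <chi_7*chi_9, chi_6> = (1/24)[1*(4)*conj(2) + 1*(4)*conj(2) + 2*(0)*conj(1) + 2*(-2)*conj(-1) + 2*(0)*conj(-2) + 2*(-2)*conj(-1) + 2*(0)*conj(1) + 6*(0)*conj(0) + 6*(0)*conj(0)]
      = (1/24)[(8) + (8) + (0) + (4) + (0) + (4) + (0) + (0) + (0)] = 24/24 = 1
  <chi_7*chi_9, chi_7> = (1/24)[1*(4)*conj(2) + 1*(4)*conj(-2) + 2*(0)*conj(0) + 2*(-2)*conj(-2) + 2*(0)*conj(0) + 2*(-2)*conj(2) + 2*(0)*conj(0) + 6*(0)*conj(0) + 6*(0)*conj(0)]
      = (1/24)[(8) + (-8) + (0) + (8) + (0) + (-8) + (0) + (0) + (0)] = 0/24 = 0
  <chi_7*chi_9, chi_8> = (1/24)[1*(4)*conj(2) + 1*(4)*conj(2) + 2*(0)*conj(-1) + 2*(-2)*conj(-1) + 2*(0)*conj(2) + 2*(-2)*conj(-1) + 2*(0)*conj(-1) + 6*(0)*conj(0) + 6*(0)*conj(0)]
      = (1/24)[(8) + (8) + (0) + (4) + (0) + (4) + (0) + (0) + (0)] = 24/24 = 1
  <chi_7*chi_9, chi_9> = (1/24)[1*(4)*conj(2) + 1*(4)*conj(-2) + 2*(0)*conj(-sqrt(3)) + 2*(-2)*conj(1) + 2*(0)*conj(0) + 2*(-2)*conj(-1) + 2*(0)*conj(sqrt(3)) + 6*(0)*conj(0) + 6*(0)*conj(0)]
      = (1/24)[(8) + (-8) + (0) + (-4) + (0) + (4) + (0) + (0) + (0)] = 0/24 = 0
Hence the multiplicities are chi_6: 1, chi_8: 1. Dimension check: dim(chi_7)*dim(chi_9) = 2*2 = 4 and sum (mult * dim) = 1*2 + 1*2 = 4.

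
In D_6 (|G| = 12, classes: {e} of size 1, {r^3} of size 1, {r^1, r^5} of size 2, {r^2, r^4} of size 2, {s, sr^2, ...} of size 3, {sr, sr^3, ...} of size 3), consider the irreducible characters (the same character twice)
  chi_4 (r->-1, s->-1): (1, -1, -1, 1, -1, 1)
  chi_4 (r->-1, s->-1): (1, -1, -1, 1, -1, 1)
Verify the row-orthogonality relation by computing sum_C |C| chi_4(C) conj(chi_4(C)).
Sum = 12 = |G| = 12; so <chi_4, chi_4> = 1 (norm-1 confirms irreducibility).

Reasoning: Compute term by term over conjugacy classes (|C| * chi_4(C) * conj(chi_4(C))):
  1*(1)*conj(1) + 1*(-1)*conj(-1) + 2*(-1)*conj(-1) + 2*(1)*conj(1) + 3*(-1)*conj(-1) + 3*(1)*conj(1)
  = (1) + (1) + (2) + (2) + (3) + (3)
  = 12.
Dividing by |G| = 12 gives 12/12 = 1, matching the row-orthogonality relation <chi_4, chi_4> = [chi_4 = chi_4].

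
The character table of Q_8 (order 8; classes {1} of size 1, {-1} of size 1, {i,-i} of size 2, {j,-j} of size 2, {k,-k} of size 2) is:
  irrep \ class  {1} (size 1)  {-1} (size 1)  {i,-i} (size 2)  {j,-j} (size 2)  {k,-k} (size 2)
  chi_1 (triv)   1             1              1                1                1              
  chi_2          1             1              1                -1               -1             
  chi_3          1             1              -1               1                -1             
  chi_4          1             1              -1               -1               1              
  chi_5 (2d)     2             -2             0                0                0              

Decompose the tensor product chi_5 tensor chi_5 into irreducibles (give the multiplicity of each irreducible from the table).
chi_5 tensor chi_5 = chi_1 + chi_2 + chi_3 + chi_4 (all other irreducibles have multiplicity 0).

Details: The character of a tensor product is the pointwise product (chi_5 * chi_5)(C) = chi_5(C) * chi_5(C):
  {1}: (2)*(2), {-1}: (-2)*(-2), {i,-i}: (0)*(0), {j,-j}: (0)*(0), {k,-k}: (0)*(0)
so (chi_5 * chi_5) takes values
  {1} -> 4, {-1} -> 4, {i,-i} -> 0, {j,-j} -> 0, {k,-k} -> 0.
Now take the inner product of this character with each irreducible chi from the table, <chi_5*chi_5, chi> = (1/8) sum_C |C| (chi_5*chi_5)(C) conj(chi(C)):
  <chi_5*chi_5, chi_1> = (1/8)[1*(4)*conj(1) + 1*(4)*conj(1) + 2*(0)*conj(1) + 2*(0)*conj(1) + 2*(0)*conj(1)]
      = (1/8)[(4) + (4) + (0) + (0) + (0)] = 8/8 = 1
  <chi_5*chi_5, chi_2> = (1/8)[1*(4)*conj(1) + 1*(4)*conj(1) + 2*(0)*conj(1) + 2*(0)*conj(-1) + 2*(0)*conj(-1)]
      = (1/8)[(4) + (4) + (0) + (0) + (0)] = 8/8 = 1
  <chi_5*chi_5, chi_3> = (1/8)[1*(4)*conj(1) + 1*(4)*conj(1) + 2*(0)*conj(-1) + 2*(0)*conj(1) + 2*(0)*conj(-1)]
      = (1/8)[(4) + (4) + (0) + (0) + (0)] = 8/8 = 1
  <chi_5*chi_5, chi_4> = (1/8)[1*(4)*conj(1) + 1*(4)*conj(1) + 2*(0)*conj(-1) + 2*(0)*conj(-1) + 2*(0)*conj(1)]
      = (1/8)[(4) + (4) + (0) + (0) + (0)] = 8/8 = 1
  <chi_5*chi_5, chi_5> = (1/8)[1*(4)*conj(2) + 1*(4)*conj(-2) + 2*(0)*conj(0) + 2*(0)*conj(0) + 2*(0)*conj(0)]
      = (1/8)[(8) + (-8) + (0) + (0) + (0)] = 0/8 = 0
Hence the multiplicities are chi_1: 1, chi_2: 1, chi_3: 1, chi_4: 1. Dimension check: dim(chi_5)*dim(chi_5) = 2*2 = 4 and sum (mult * dim) = 1*1 + 1*1 + 1*1 + 1*1 = 4.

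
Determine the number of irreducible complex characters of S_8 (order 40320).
22

Working: The number of irreducible complex representations of a finite group equals its number of conjugacy classes. Conjugacy classes in S_8 correspond to cycle types, i.e. partitions of 8; there are p(8) = 22 of them, so S_8 (order 40320) has exactly 22 irreducible complex representations.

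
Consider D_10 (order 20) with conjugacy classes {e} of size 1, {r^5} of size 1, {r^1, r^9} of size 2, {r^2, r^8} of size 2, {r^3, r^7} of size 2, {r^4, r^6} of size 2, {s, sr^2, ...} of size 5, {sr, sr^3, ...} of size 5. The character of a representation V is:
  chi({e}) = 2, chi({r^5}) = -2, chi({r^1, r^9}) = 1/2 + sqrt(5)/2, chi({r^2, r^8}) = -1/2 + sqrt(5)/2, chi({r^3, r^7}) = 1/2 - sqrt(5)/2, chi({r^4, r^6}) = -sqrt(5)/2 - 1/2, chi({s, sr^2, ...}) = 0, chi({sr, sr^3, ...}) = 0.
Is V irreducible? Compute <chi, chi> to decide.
Irreducible: <chi, chi> = 1.

Solution. <chi, chi> = (1/|G|) sum_C |C| * |chi(C)|^2 = (1/20)[1*|2|^2 + 1*|-2|^2 + 2*|1/2 + sqrt(5)/2|^2 + 2*|-1/2 + sqrt(5)/2|^2 + 2*|1/2 - sqrt(5)/2|^2 + 2*|-sqrt(5)/2 - 1/2|^2 + 5*|0|^2 + 5*|0|^2]
  = (1/20)[(4) + (4) + (sqrt(5) + 3) + (3 - sqrt(5)) + (3 - sqrt(5)) + (sqrt(5) + 3) + (0) + (0)] = 20/20 = 1.
A character is irreducible iff <chi, chi> = 1, so this representation is irreducible.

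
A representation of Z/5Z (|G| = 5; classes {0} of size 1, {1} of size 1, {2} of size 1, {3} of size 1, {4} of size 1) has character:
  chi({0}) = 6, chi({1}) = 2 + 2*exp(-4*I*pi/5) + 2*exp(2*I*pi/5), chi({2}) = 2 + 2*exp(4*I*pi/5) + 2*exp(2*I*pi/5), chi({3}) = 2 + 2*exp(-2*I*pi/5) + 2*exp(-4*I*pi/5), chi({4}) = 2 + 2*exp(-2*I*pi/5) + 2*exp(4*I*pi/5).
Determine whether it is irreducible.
Not irreducible (reducible): <chi, chi> = 12 > 1.

Argument: <chi, chi> = (1/|G|) sum_C |C| * |chi(C)|^2 = (1/5)[1*|6|^2 + 1*|2 + 2*exp(-4*I*pi/5) + 2*exp(2*I*pi/5)|^2 + 1*|2 + 2*exp(4*I*pi/5) + 2*exp(2*I*pi/5)|^2 + 1*|2 + 2*exp(-2*I*pi/5) + 2*exp(-4*I*pi/5)|^2 + 1*|2 + 2*exp(-2*I*pi/5) + 2*exp(4*I*pi/5)|^2]
  = (1/5)[(36) + (12 + 8*exp(-4*I*pi/5) + 4*exp(-2*I*pi/5) + 4*exp(2*I*pi/5) + 8*exp(4*I*pi/5)) + (12 + 8*exp(-2*I*pi/5) + 4*exp(-4*I*pi/5) + 4*exp(4*I*pi/5) + 8*exp(2*I*pi/5)) + (12 + 8*exp(-2*I*pi/5) + 4*exp(-4*I*pi/5) + 4*exp(4*I*pi/5) + 8*exp(2*I*pi/5)) + (12 + 8*exp(-4*I*pi/5) + 4*exp(-2*I*pi/5) + 4*exp(2*I*pi/5) + 8*exp(4*I*pi/5))] = 60/5 = 12.
(Exp terms are combined using exp(i*s)*conj(exp(i*t)) = exp(i*(s-t)), and sums of them are collapsed using the identity that for every m > 1 the m distinct m-th roots of unity sum to 0, e.g. 1 + exp(2*I*pi/3) + exp(-2*I*pi/3) = 0.)
A character is irreducible iff <chi, chi> = 1, so this representation is reducible.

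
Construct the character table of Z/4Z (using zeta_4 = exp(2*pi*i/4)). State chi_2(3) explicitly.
Character table of Z/4Z (irreps indexed chi_0,...,chi_3 with chi_k(m) = zeta_4^(k*m), zeta_4 = exp(2*pi*i/4)):
  irrep \ class  {0} (size 1)  {1} (size 1)  {2} (size 1)  {3} (size 1)
  chi_0          1             1             1             1           
  chi_1          1             I             -1            -I          
  chi_2          1             -1            1             -1          
  chi_3          1             -I            -1            I           

Spot check: chi_2(3) = zeta_4^(2*3) = zeta_4^6 = -1.

Details: Z/4Z is abelian, so all 4 irreducible complex representations are 1-dimensional. They are given by chi_k(m) = zeta_4^(k*m) for k = 0,...,3. Row orthogonality: sum_m chi_k(m) conj(chi_l(m)) = 4 * [k = l].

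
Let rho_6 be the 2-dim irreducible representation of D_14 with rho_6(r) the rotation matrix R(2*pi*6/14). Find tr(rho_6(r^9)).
chi_{rho_6}(r^9) = 2*cos(2*pi*6*9/14) = 2*cos(2*pi/7)

Argument: rho_6(r^9) is rotation by angle 2*pi*6*9/14, whose trace is 2*cos(2*pi*6*9/14) = 2*cos(2*pi/7).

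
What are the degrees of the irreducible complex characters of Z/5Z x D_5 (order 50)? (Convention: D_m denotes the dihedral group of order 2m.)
Dimensions: 1, 1, 1, 1, 1, 1, 1, 1, 1, 1, 2, 2, 2, 2, 2, 2, 2, 2, 2, 2

Reasoning: There are 20 irreducibles (= number of conjugacy classes). Their dimensions d_i satisfy sum d_i^2 = |G| = 50: 1 + 1 + 1 + 1 + 1 + 1 + 1 + 1 + 1 + 1 + 4 + 4 + 4 + 4 + 4 + 4 + 4 + 4 + 4 + 4 = 50. (For the product with Z/5Z: each of the 5 1-dim characters of Z/5Z tensors with each irrep of D_5, giving 5 copies of each D_5-dimension.)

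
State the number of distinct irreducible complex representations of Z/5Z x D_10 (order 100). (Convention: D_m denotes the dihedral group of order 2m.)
40

Derivation: The number of irreducible complex representations of a finite group equals its number of conjugacy classes. For a direct product, #classes(G x H) = #classes(G) * #classes(H). Z/5Z has 5 classes (abelian), D_10 has 8 classes, so 5 * 8 = 40, so Z/5Z x D_10 (order 100) has exactly 40 irreducible complex representations.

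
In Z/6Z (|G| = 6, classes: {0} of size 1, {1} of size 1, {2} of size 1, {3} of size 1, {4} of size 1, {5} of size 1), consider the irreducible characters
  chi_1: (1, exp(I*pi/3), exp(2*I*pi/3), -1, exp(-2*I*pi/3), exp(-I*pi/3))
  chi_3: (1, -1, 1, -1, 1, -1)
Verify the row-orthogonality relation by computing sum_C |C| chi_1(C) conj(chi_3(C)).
Sum = 0; so <chi_1, chi_3> = 0 (distinct irreducibles are orthogonal).

Explanation: Compute term by term over conjugacy classes (|C| * chi_1(C) * conj(chi_3(C))):
  1*(1)*conj(1) + 1*(exp(I*pi/3))*conj(-1) + 1*(exp(2*I*pi/3))*conj(1) + 1*(-1)*conj(-1) + 1*(exp(-2*I*pi/3))*conj(1) + 1*(exp(-I*pi/3))*conj(-1)
  = (1) + (-exp(I*pi/3)) + (exp(2*I*pi/3)) + (1) + (exp(-2*I*pi/3)) + (-exp(-I*pi/3))
  = 0.
(Exp terms are combined using exp(i*s)*conj(exp(i*t)) = exp(i*(s-t)), and sums of them are collapsed using the identity that for every m > 1 the m distinct m-th roots of unity sum to 0, e.g. 1 + exp(2*I*pi/3) + exp(-2*I*pi/3) = 0.)
Dividing by |G| = 6 gives 0/6 = 0, matching the row-orthogonality relation <chi_1, chi_3> = [chi_1 = chi_3].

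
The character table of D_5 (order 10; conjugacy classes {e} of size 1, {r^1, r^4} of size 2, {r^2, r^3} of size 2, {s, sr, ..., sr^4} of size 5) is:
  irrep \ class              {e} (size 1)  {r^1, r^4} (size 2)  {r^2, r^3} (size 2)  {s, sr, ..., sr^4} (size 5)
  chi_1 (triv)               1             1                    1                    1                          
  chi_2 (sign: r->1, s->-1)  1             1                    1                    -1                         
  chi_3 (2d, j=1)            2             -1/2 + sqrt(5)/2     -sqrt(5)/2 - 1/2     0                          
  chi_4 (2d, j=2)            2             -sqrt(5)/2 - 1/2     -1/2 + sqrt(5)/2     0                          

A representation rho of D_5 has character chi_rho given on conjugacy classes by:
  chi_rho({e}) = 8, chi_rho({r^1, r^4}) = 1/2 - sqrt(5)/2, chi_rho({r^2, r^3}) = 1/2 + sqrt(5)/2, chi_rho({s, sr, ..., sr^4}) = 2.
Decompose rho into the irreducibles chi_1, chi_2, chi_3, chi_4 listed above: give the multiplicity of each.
Multiplicities: chi_1: 2, chi_2: 0, chi_3: 1, chi_4: 2.

Explanation: Use <chi_rho, chi> = (1/|G|) sum_C |C| * chi_rho(C) * conj(chi(C)) with |G| = 10 for each irreducible chi in the table:
  <chi_rho, chi_1> = (1/10)[1*(8)*conj(1) + 2*(1/2 - sqrt(5)/2)*conj(1) + 2*(1/2 + sqrt(5)/2)*conj(1) + 5*(2)*conj(1)]
      = (1/10)[(8) + (1 - sqrt(5)) + (1 + sqrt(5)) + (10)] = 20/10 = 2
  <chi_rho, chi_2> = (1/10)[1*(8)*conj(1) + 2*(1/2 - sqrt(5)/2)*conj(1) + 2*(1/2 + sqrt(5)/2)*conj(1) + 5*(2)*conj(-1)]
      = (1/10)[(8) + (1 - sqrt(5)) + (1 + sqrt(5)) + (-10)] = 0/10 = 0
  <chi_rho, chi_3> = (1/10)[1*(8)*conj(2) + 2*(1/2 - sqrt(5)/2)*conj(-1/2 + sqrt(5)/2) + 2*(1/2 + sqrt(5)/2)*conj(-sqrt(5)/2 - 1/2) + 5*(2)*conj(0)]
      = (1/10)[(16) + (-3 + sqrt(5)) + (-3 - sqrt(5)) + (0)] = 10/10 = 1
  <chi_rho, chi_4> = (1/10)[1*(8)*conj(2) + 2*(1/2 - sqrt(5)/2)*conj(-sqrt(5)/2 - 1/2) + 2*(1/2 + sqrt(5)/2)*conj(-1/2 + sqrt(5)/2) + 5*(2)*conj(0)]
      = (1/10)[(16) + (2) + (2) + (0)] = 20/10 = 2
Dimension check: dim(rho) = sum (mult * dim) = 2*1 + 0*1 + 1*2 + 2*2 = 8 = chi_rho(e) = 8.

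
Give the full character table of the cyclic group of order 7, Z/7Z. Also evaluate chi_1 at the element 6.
Character table of Z/7Z (irreps indexed chi_0,...,chi_6 with chi_k(m) = zeta_7^(k*m), zeta_7 = exp(2*pi*i/7)):
  irrep \ class  {0} (size 1)  {1} (size 1)    {2} (size 1)    {3} (size 1)    {4} (size 1)    {5} (size 1)    {6} (size 1)  
  chi_0          1             1               1               1               1               1               1             
  chi_1          1             exp(2*I*pi/7)   exp(4*I*pi/7)   exp(6*I*pi/7)   exp(-6*I*pi/7)  exp(-4*I*pi/7)  exp(-2*I*pi/7)
  chi_2          1             exp(4*I*pi/7)   exp(-6*I*pi/7)  exp(-2*I*pi/7)  exp(2*I*pi/7)   exp(6*I*pi/7)   exp(-4*I*pi/7)
  chi_3          1             exp(6*I*pi/7)   exp(-2*I*pi/7)  exp(4*I*pi/7)   exp(-4*I*pi/7)  exp(2*I*pi/7)   exp(-6*I*pi/7)
  chi_4          1             exp(-6*I*pi/7)  exp(2*I*pi/7)   exp(-4*I*pi/7)  exp(4*I*pi/7)   exp(-2*I*pi/7)  exp(6*I*pi/7) 
  chi_5          1             exp(-4*I*pi/7)  exp(6*I*pi/7)   exp(2*I*pi/7)   exp(-2*I*pi/7)  exp(-6*I*pi/7)  exp(4*I*pi/7) 
  chi_6          1             exp(-2*I*pi/7)  exp(-4*I*pi/7)  exp(-6*I*pi/7)  exp(6*I*pi/7)   exp(4*I*pi/7)   exp(2*I*pi/7) 

Spot check: chi_1(6) = zeta_7^(1*6) = zeta_7^6 = exp(-2*I*pi/7).

Argument: Z/7Z is abelian, so all 7 irreducible complex representations are 1-dimensional. They are given by chi_k(m) = zeta_7^(k*m) for k = 0,...,6. Row orthogonality: sum_m chi_k(m) conj(chi_l(m)) = 7 * [k = l].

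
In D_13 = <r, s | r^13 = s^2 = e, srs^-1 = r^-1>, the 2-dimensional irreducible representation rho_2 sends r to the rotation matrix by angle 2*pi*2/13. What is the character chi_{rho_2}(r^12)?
chi_{rho_2}(r^12) = 2*cos(2*pi*2*12/13) = 2*cos(4*pi/13)

Derivation: rho_2(r^12) is rotation by angle 2*pi*2*12/13, whose trace is 2*cos(2*pi*2*12/13) = 2*cos(4*pi/13).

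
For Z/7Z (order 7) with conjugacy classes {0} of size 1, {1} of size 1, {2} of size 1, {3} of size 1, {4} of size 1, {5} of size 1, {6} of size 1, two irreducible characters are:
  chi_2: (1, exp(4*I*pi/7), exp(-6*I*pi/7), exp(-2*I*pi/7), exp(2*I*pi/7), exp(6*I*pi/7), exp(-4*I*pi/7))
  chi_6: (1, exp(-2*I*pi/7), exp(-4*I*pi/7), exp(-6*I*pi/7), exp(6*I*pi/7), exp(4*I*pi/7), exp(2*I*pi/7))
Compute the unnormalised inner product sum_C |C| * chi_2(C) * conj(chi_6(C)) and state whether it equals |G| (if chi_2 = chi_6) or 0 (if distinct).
Sum = 0; so <chi_2, chi_6> = 0 (distinct irreducibles are orthogonal).

Explanation: Compute term by term over conjugacy classes (|C| * chi_2(C) * conj(chi_6(C))):
  1*(1)*conj(1) + 1*(exp(4*I*pi/7))*conj(exp(-2*I*pi/7)) + 1*(exp(-6*I*pi/7))*conj(exp(-4*I*pi/7)) + 1*(exp(-2*I*pi/7))*conj(exp(-6*I*pi/7)) + 1*(exp(2*I*pi/7))*conj(exp(6*I*pi/7)) + 1*(exp(6*I*pi/7))*conj(exp(4*I*pi/7)) + 1*(exp(-4*I*pi/7))*conj(exp(2*I*pi/7))
  = (1) + (exp(6*I*pi/7)) + (exp(-2*I*pi/7)) + (exp(4*I*pi/7)) + (exp(-4*I*pi/7)) + (exp(2*I*pi/7)) + (exp(-6*I*pi/7))
  = 0.
(Exp terms are combined using exp(i*s)*conj(exp(i*t)) = exp(i*(s-t)), and sums of them are collapsed using the identity that for every m > 1 the m distinct m-th roots of unity sum to 0, e.g. 1 + exp(2*I*pi/3) + exp(-2*I*pi/3) = 0.)
Dividing by |G| = 7 gives 0/7 = 0, matching the row-orthogonality relation <chi_2, chi_6> = [chi_2 = chi_6].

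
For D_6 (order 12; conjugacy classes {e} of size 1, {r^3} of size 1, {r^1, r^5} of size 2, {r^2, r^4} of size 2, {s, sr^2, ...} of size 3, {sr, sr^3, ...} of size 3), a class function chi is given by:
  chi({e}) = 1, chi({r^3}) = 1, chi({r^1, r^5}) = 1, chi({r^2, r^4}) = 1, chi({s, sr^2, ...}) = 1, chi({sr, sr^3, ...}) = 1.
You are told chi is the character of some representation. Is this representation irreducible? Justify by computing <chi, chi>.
Irreducible: <chi, chi> = 1.

Working: <chi, chi> = (1/|G|) sum_C |C| * |chi(C)|^2 = (1/12)[1*|1|^2 + 1*|1|^2 + 2*|1|^2 + 2*|1|^2 + 3*|1|^2 + 3*|1|^2]
  = (1/12)[(1) + (1) + (2) + (2) + (3) + (3)] = 12/12 = 1.
A character is irreducible iff <chi, chi> = 1, so this representation is irreducible.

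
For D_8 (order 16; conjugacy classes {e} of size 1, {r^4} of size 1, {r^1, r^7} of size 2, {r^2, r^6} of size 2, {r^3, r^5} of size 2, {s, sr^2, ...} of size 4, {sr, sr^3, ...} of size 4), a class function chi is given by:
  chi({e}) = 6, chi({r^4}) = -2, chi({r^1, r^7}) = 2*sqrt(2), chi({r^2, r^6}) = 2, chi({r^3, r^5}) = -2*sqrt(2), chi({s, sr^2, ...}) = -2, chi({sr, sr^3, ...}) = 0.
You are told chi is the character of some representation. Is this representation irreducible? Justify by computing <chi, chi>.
Not irreducible (reducible): <chi, chi> = 6 > 1.

Justification: <chi, chi> = (1/|G|) sum_C |C| * |chi(C)|^2 = (1/16)[1*|6|^2 + 1*|-2|^2 + 2*|2*sqrt(2)|^2 + 2*|2|^2 + 2*|-2*sqrt(2)|^2 + 4*|-2|^2 + 4*|0|^2]
  = (1/16)[(36) + (4) + (16) + (8) + (16) + (16) + (0)] = 96/16 = 6.
A character is irreducible iff <chi, chi> = 1, so this representation is reducible.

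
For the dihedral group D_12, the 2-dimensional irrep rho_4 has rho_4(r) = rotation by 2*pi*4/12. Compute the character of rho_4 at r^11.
chi_{rho_4}(r^11) = 2*cos(2*pi*4*11/12) = -1

rho_4(r^11) is rotation by angle 2*pi*4*11/12, whose trace is 2*cos(2*pi*4*11/12) = -1.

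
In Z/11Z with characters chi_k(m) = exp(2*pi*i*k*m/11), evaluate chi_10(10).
chi_10(10) = zeta_11^100 = exp(2*I*pi/11)

Derivation: chi_10(10) = zeta_11^(10*10) = zeta_11^100. Since zeta_11^11 = 1, this equals zeta_11^1 = exp(2*pi*i*1/11) = exp(2*I*pi/11).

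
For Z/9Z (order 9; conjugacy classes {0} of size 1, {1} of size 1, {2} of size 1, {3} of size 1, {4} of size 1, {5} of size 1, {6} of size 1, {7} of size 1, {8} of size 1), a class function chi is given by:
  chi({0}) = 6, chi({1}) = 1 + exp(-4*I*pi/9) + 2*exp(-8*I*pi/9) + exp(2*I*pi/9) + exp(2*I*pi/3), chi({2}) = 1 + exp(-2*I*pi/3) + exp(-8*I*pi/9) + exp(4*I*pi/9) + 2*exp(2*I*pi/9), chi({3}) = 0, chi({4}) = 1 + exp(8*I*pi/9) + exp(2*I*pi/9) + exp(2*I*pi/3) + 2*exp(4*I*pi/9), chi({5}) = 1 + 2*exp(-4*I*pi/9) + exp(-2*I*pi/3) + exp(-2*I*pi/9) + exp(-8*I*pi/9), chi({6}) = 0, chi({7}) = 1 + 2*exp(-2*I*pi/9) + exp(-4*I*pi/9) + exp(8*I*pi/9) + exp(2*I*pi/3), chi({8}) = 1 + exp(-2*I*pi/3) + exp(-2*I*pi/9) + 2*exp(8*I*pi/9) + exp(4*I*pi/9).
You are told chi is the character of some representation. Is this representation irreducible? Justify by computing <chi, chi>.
Not irreducible (reducible): <chi, chi> = 8 > 1.

Explanation: <chi, chi> = (1/|G|) sum_C |C| * |chi(C)|^2 = (1/9)[1*|6|^2 + 1*|1 + exp(-4*I*pi/9) + 2*exp(-8*I*pi/9) + exp(2*I*pi/9) + exp(2*I*pi/3)|^2 + 1*|1 + exp(-2*I*pi/3) + exp(-8*I*pi/9) + exp(4*I*pi/9) + 2*exp(2*I*pi/9)|^2 + 1*|0|^2 + 1*|1 + exp(8*I*pi/9) + exp(2*I*pi/9) + exp(2*I*pi/3) + 2*exp(4*I*pi/9)|^2 + 1*|1 + 2*exp(-4*I*pi/9) + exp(-2*I*pi/3) + exp(-2*I*pi/9) + exp(-8*I*pi/9)|^2 + 1*|0|^2 + 1*|1 + 2*exp(-2*I*pi/9) + exp(-4*I*pi/9) + exp(8*I*pi/9) + exp(2*I*pi/3)|^2 + 1*|1 + exp(-2*I*pi/3) + exp(-2*I*pi/9) + 2*exp(8*I*pi/9) + exp(4*I*pi/9)|^2]
  = (1/9)[(36) + (8 + 6*exp(-4*I*pi/9) + 2*exp(-2*I*pi/3) + 5*exp(-8*I*pi/9) + exp(-2*I*pi/9) + exp(2*I*pi/9) + 5*exp(8*I*pi/9) + 2*exp(2*I*pi/3) + 6*exp(4*I*pi/9)) + (8 + 5*exp(-2*I*pi/9) + 6*exp(-8*I*pi/9) + 2*exp(-2*I*pi/3) + exp(-4*I*pi/9) + exp(4*I*pi/9) + 2*exp(2*I*pi/3) + 6*exp(8*I*pi/9) + 5*exp(2*I*pi/9)) + (0) + (8 + 5*exp(-4*I*pi/9) + 6*exp(-2*I*pi/9) + 2*exp(-2*I*pi/3) + exp(-8*I*pi/9) + exp(8*I*pi/9) + 2*exp(2*I*pi/3) + 6*exp(2*I*pi/9) + 5*exp(4*I*pi/9)) + (8 + 5*exp(-4*I*pi/9) + 6*exp(-2*I*pi/9) + 2*exp(-2*I*pi/3) + exp(-8*I*pi/9) + exp(8*I*pi/9) + 2*exp(2*I*pi/3) + 6*exp(2*I*pi/9) + 5*exp(4*I*pi/9)) + (0) + (8 + 5*exp(-2*I*pi/9) + 6*exp(-8*I*pi/9) + 2*exp(-2*I*pi/3) + exp(-4*I*pi/9) + exp(4*I*pi/9) + 2*exp(2*I*pi/3) + 6*exp(8*I*pi/9) + 5*exp(2*I*pi/9)) + (8 + 6*exp(-4*I*pi/9) + 2*exp(-2*I*pi/3) + 5*exp(-8*I*pi/9) + exp(-2*I*pi/9) + exp(2*I*pi/9) + 5*exp(8*I*pi/9) + 2*exp(2*I*pi/3) + 6*exp(4*I*pi/9))] = 72/9 = 8.
(Exp terms are combined using exp(i*s)*conj(exp(i*t)) = exp(i*(s-t)), and sums of them are collapsed using the identity that for every m > 1 the m distinct m-th roots of unity sum to 0, e.g. 1 + exp(2*I*pi/3) + exp(-2*I*pi/3) = 0.)
A character is irreducible iff <chi, chi> = 1, so this representation is reducible.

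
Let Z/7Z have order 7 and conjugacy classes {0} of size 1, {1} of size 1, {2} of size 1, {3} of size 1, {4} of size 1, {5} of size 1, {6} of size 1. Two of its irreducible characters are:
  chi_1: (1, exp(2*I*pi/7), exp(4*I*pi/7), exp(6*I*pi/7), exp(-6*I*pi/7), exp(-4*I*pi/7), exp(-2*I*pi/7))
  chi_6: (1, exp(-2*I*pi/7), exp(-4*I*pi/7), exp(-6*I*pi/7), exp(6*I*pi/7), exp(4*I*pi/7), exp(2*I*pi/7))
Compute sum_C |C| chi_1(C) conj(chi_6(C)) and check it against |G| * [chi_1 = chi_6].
Sum = 0; so <chi_1, chi_6> = 0 (distinct irreducibles are orthogonal).

Solution. Compute term by term over conjugacy classes (|C| * chi_1(C) * conj(chi_6(C))):
  1*(1)*conj(1) + 1*(exp(2*I*pi/7))*conj(exp(-2*I*pi/7)) + 1*(exp(4*I*pi/7))*conj(exp(-4*I*pi/7)) + 1*(exp(6*I*pi/7))*conj(exp(-6*I*pi/7)) + 1*(exp(-6*I*pi/7))*conj(exp(6*I*pi/7)) + 1*(exp(-4*I*pi/7))*conj(exp(4*I*pi/7)) + 1*(exp(-2*I*pi/7))*conj(exp(2*I*pi/7))
  = (1) + (exp(4*I*pi/7)) + (exp(-6*I*pi/7)) + (exp(-2*I*pi/7)) + (exp(2*I*pi/7)) + (exp(6*I*pi/7)) + (exp(-4*I*pi/7))
  = 0.
(Exp terms are combined using exp(i*s)*conj(exp(i*t)) = exp(i*(s-t)), and sums of them are collapsed using the identity that for every m > 1 the m distinct m-th roots of unity sum to 0, e.g. 1 + exp(2*I*pi/3) + exp(-2*I*pi/3) = 0.)
Dividing by |G| = 7 gives 0/7 = 0, matching the row-orthogonality relation <chi_1, chi_6> = [chi_1 = chi_6].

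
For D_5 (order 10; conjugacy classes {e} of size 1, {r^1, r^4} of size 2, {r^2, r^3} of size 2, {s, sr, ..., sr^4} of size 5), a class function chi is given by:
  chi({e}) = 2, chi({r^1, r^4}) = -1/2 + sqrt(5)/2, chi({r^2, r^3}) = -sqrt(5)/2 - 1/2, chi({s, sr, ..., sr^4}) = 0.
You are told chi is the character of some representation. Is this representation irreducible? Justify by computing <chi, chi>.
Irreducible: <chi, chi> = 1.

<chi, chi> = (1/|G|) sum_C |C| * |chi(C)|^2 = (1/10)[1*|2|^2 + 2*|-1/2 + sqrt(5)/2|^2 + 2*|-sqrt(5)/2 - 1/2|^2 + 5*|0|^2]
  = (1/10)[(4) + (3 - sqrt(5)) + (sqrt(5) + 3) + (0)] = 10/10 = 1.
A character is irreducible iff <chi, chi> = 1, so this representation is irreducible.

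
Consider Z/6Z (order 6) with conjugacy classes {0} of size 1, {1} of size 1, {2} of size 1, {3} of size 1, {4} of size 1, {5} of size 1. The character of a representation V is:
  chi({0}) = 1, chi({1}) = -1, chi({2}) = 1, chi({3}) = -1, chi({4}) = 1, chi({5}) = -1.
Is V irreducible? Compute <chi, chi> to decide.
Irreducible: <chi, chi> = 1.

Derivation: <chi, chi> = (1/|G|) sum_C |C| * |chi(C)|^2 = (1/6)[1*|1|^2 + 1*|-1|^2 + 1*|1|^2 + 1*|-1|^2 + 1*|1|^2 + 1*|-1|^2]
  = (1/6)[(1) + (1) + (1) + (1) + (1) + (1)] = 6/6 = 1.
(Exp terms are combined using exp(i*s)*conj(exp(i*t)) = exp(i*(s-t)), and sums of them are collapsed using the identity that for every m > 1 the m distinct m-th roots of unity sum to 0, e.g. 1 + exp(2*I*pi/3) + exp(-2*I*pi/3) = 0.)
A character is irreducible iff <chi, chi> = 1, so this representation is irreducible.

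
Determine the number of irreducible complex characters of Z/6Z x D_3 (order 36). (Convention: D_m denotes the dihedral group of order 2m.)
18

Working: The number of irreducible complex representations of a finite group equals its number of conjugacy classes. For a direct product, #classes(G x H) = #classes(G) * #classes(H). Z/6Z has 6 classes (abelian), D_3 has 3 classes, so 6 * 3 = 18, so Z/6Z x D_3 (order 36) has exactly 18 irreducible complex representations.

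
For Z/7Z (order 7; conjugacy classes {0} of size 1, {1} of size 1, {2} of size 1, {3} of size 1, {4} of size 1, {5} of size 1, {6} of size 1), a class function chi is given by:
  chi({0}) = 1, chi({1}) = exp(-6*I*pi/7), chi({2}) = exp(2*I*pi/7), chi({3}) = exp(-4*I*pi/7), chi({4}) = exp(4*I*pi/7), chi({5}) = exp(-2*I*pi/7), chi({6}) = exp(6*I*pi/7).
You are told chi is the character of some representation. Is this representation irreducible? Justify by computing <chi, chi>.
Irreducible: <chi, chi> = 1.

Derivation: <chi, chi> = (1/|G|) sum_C |C| * |chi(C)|^2 = (1/7)[1*|1|^2 + 1*|exp(-6*I*pi/7)|^2 + 1*|exp(2*I*pi/7)|^2 + 1*|exp(-4*I*pi/7)|^2 + 1*|exp(4*I*pi/7)|^2 + 1*|exp(-2*I*pi/7)|^2 + 1*|exp(6*I*pi/7)|^2]
  = (1/7)[(1) + (1) + (1) + (1) + (1) + (1) + (1)] = 7/7 = 1.
(Exp terms are combined using exp(i*s)*conj(exp(i*t)) = exp(i*(s-t)), and sums of them are collapsed using the identity that for every m > 1 the m distinct m-th roots of unity sum to 0, e.g. 1 + exp(2*I*pi/3) + exp(-2*I*pi/3) = 0.)
A character is irreducible iff <chi, chi> = 1, so this representation is irreducible.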